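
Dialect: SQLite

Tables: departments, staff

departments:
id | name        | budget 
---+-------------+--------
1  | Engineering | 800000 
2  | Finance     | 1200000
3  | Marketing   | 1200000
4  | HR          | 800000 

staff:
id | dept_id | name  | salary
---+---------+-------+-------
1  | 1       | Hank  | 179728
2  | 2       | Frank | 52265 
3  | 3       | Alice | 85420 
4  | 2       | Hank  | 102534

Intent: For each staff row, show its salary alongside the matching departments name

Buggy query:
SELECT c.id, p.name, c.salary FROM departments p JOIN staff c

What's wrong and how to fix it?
Bug: JOIN with no ON clause produces a cartesian product; every staff row pairs with every departments row

Fix: Specify the join condition linking the foreign key to the parent id

Corrected query:
SELECT c.id, p.name, c.salary FROM departments p JOIN staff c ON c.dept_id = p.id

Result:
id | name        | salary
---+-------------+-------
1  | Engineering | 179728
2  | Finance     | 52265 
3  | Marketing   | 85420 
4  | Finance     | 102534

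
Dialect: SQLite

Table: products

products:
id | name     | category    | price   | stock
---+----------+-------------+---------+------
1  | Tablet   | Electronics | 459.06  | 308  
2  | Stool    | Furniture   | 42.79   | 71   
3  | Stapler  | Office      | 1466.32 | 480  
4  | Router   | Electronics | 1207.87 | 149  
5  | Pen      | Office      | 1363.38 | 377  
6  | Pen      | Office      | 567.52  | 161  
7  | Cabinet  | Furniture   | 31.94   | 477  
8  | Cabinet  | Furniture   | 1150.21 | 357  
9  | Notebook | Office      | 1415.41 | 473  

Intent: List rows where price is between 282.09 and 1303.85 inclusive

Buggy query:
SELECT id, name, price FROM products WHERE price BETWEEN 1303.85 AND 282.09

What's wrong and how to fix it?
Bug: BETWEEN expects the lower bound first; with 1303.85 AND 282.09 the range is empty

Fix: Swap the bounds so the smaller value comes first

Corrected query:
SELECT id, name, price FROM products WHERE price BETWEEN 282.09 AND 1303.85

Result:
id | name    | price  
---+---------+--------
1  | Tablet  | 459.06 
4  | Router  | 1207.87
6  | Pen     | 567.52 
8  | Cabinet | 1150.21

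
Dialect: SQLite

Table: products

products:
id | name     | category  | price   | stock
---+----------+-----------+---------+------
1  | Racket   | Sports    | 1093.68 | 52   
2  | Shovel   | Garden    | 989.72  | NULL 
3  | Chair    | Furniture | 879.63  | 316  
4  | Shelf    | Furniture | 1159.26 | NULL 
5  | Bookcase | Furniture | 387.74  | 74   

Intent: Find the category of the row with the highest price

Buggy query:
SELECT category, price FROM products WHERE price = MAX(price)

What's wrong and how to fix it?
Bug: WHERE is evaluated per row; an aggregate over the whole table isn't defined there

Fix: Use a subquery: WHERE price = (SELECT MAX(price) FROM products)

Corrected query:
SELECT category, price FROM products WHERE price = (SELECT MAX(price) FROM products)

Result:
category  | price  
----------+--------
Furniture | 1159.26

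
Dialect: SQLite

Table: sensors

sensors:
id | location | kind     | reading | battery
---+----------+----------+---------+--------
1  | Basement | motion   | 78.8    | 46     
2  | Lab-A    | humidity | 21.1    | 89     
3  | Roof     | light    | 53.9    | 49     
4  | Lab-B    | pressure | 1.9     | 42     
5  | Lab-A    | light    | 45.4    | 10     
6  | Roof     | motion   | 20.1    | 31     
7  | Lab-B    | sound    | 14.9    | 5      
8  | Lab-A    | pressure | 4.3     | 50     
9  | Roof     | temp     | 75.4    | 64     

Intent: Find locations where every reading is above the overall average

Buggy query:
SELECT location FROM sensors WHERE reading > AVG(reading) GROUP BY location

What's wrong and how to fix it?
Bug: AVG() is an aggregate; it can't sit directly in WHERE

Fix: Use a subquery for AVG and a HAVING MIN(...) filter so the condition holds for every row in the group

Corrected query:
SELECT location FROM sensors GROUP BY location HAVING MIN(reading) > (SELECT AVG(reading) FROM sensors)

Result:
location
--------
Basement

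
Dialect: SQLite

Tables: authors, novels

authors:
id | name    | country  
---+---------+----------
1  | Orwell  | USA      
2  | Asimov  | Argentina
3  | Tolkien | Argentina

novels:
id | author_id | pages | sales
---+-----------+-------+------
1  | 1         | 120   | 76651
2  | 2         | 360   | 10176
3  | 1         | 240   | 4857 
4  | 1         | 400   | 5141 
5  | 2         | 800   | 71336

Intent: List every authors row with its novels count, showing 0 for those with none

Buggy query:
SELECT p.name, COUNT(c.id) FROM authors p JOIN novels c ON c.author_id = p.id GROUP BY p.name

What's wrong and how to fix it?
Bug: An inner join excludes parents with zero children

Fix: Use LEFT JOIN so parents without children still appear (COUNT(c.id) gives 0)

Corrected query:
SELECT p.name, COUNT(c.id) FROM authors p LEFT JOIN novels c ON c.author_id = p.id GROUP BY p.name

Result:
name    | COUNT(c.id)
--------+------------
Asimov  | 2          
Orwell  | 3          
Tolkien | 0          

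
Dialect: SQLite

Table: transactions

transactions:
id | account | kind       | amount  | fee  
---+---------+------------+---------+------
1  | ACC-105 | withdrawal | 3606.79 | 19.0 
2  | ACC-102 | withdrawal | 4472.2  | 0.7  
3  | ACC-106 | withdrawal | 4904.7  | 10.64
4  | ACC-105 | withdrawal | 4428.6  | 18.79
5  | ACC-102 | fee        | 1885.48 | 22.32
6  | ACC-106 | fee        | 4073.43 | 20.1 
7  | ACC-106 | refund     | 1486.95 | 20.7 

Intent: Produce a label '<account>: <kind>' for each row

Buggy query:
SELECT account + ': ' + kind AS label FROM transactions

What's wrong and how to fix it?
Bug: SQLite uses || for string concatenation; + coerces text to numbers (yielding 0)

Fix: Use the || operator for string concatenation

Corrected query:
SELECT account || ': ' || kind AS label FROM transactions

Result:
label              
-------------------
ACC-105: withdrawal
ACC-102: withdrawal
ACC-106: withdrawal
ACC-105: withdrawal
ACC-102: fee       
ACC-106: fee       
ACC-106: refund    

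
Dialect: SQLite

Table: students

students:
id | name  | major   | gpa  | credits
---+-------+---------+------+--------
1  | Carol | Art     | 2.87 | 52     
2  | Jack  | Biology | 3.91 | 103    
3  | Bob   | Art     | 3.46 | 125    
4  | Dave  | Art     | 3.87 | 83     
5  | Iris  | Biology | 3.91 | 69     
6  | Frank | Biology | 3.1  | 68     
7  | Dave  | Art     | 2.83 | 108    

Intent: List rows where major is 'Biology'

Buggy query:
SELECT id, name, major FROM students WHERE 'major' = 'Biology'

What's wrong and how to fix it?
Bug: Single quotes denote string literals in SQL; the column name is being compared as a constant string

Fix: Reference the column as major without single quotes

Corrected query:
SELECT id, name, major FROM students WHERE major = 'Biology'

Result:
id | name  | major  
---+-------+--------
2  | Jack  | Biology
5  | Iris  | Biology
6  | Frank | Biology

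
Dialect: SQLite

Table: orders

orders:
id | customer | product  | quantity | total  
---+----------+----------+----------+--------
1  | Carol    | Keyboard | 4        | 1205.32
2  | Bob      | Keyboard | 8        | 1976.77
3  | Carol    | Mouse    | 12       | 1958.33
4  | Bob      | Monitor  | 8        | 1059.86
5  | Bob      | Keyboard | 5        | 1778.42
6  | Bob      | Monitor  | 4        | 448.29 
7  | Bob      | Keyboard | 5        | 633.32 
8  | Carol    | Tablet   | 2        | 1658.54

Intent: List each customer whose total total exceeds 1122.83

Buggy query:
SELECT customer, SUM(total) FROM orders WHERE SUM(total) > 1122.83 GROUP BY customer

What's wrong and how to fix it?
Bug: WHERE runs before GROUP BY, so aggregates aren't available there

Fix: Move the aggregate condition to a HAVING clause

Corrected query:
SELECT customer, SUM(total) FROM orders GROUP BY customer HAVING SUM(total) > 1122.83

Result:
customer | SUM(total)
---------+-----------
Bob      | 5896.66   
Carol    | 4822.19   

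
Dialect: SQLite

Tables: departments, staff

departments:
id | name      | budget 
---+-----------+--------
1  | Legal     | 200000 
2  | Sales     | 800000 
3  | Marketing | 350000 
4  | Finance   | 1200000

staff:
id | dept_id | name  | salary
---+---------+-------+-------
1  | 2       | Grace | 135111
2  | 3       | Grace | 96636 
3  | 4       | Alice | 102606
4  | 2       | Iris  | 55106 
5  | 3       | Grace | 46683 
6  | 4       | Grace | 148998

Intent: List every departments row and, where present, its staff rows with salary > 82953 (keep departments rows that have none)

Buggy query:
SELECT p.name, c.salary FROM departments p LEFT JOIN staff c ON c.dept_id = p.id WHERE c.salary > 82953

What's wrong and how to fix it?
Bug: Filtering c.salary in WHERE discards the NULL rows produced by LEFT JOIN, turning it into an inner join

Fix: Move the right-table condition into the ON clause so unmatched parents are kept

Corrected query:
SELECT p.name, c.salary FROM departments p LEFT JOIN staff c ON c.dept_id = p.id AND c.salary > 82953

Result:
name      | salary
----------+-------
Legal     | NULL  
Sales     | 135111
Marketing | 96636 
Finance   | 102606
Finance   | 148998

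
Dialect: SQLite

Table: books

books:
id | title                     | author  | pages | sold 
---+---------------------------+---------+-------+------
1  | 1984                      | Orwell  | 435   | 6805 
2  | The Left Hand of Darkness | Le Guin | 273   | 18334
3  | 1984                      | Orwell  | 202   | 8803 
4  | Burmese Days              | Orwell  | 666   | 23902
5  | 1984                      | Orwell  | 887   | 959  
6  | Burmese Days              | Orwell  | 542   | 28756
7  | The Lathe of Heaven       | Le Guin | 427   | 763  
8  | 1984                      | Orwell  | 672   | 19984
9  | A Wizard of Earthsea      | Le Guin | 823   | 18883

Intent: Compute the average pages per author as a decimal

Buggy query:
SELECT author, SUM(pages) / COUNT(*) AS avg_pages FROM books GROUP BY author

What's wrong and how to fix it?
Bug: SUM(pages) and COUNT(*) are both integers; the division truncates the fractional part

Fix: Cast one side to REAL so the division keeps the fractional part

Corrected query:
SELECT author, SUM(pages) * 1.0 / COUNT(*) AS avg_pages FROM books GROUP BY author

Result:
author  | avg_pages 
--------+-----------
Le Guin | 507.666667
Orwell  | 567.333333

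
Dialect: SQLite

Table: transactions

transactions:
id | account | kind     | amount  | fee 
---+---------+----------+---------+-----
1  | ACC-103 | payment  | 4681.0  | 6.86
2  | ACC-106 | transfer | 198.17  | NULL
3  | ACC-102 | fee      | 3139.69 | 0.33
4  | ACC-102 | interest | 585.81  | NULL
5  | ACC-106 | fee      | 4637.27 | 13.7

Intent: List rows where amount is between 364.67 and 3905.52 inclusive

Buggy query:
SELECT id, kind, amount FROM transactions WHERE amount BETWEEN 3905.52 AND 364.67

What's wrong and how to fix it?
Bug: BETWEEN expects the lower bound first; with 3905.52 AND 364.67 the range is empty

Fix: Swap the bounds so the smaller value comes first

Corrected query:
SELECT id, kind, amount FROM transactions WHERE amount BETWEEN 364.67 AND 3905.52

Result:
id | kind     | amount 
---+----------+--------
3  | fee      | 3139.69
4  | interest | 585.81 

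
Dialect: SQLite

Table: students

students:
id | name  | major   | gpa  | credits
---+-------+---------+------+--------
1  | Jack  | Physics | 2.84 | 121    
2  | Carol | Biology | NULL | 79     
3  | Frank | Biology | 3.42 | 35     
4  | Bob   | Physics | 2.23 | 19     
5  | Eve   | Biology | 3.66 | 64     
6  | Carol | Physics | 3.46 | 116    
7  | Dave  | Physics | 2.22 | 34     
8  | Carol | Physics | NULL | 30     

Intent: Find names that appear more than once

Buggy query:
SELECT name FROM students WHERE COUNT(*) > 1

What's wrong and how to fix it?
Bug: COUNT(*) is an aggregate and cannot be used in WHERE

Fix: Group first, then use HAVING for the count condition

Corrected query:
SELECT name FROM students GROUP BY name HAVING COUNT(*) > 1

Result:
name 
-----
Carol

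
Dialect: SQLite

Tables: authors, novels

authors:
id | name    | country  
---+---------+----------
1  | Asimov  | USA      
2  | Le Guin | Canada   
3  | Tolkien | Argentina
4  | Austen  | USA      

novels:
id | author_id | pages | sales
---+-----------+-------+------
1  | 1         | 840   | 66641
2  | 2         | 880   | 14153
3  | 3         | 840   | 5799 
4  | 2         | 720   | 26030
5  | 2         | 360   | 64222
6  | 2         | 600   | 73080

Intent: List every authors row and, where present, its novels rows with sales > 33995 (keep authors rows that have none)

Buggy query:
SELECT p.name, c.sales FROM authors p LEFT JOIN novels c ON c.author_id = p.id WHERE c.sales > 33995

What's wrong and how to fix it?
Bug: Filtering c.sales in WHERE discards the NULL rows produced by LEFT JOIN, turning it into an inner join

Fix: Move the right-table condition into the ON clause so unmatched parents are kept

Corrected query:
SELECT p.name, c.sales FROM authors p LEFT JOIN novels c ON c.author_id = p.id AND c.sales > 33995

Result:
name    | sales
--------+------
Asimov  | 66641
Le Guin | 64222
Le Guin | 73080
Tolkien | NULL 
Austen  | NULL 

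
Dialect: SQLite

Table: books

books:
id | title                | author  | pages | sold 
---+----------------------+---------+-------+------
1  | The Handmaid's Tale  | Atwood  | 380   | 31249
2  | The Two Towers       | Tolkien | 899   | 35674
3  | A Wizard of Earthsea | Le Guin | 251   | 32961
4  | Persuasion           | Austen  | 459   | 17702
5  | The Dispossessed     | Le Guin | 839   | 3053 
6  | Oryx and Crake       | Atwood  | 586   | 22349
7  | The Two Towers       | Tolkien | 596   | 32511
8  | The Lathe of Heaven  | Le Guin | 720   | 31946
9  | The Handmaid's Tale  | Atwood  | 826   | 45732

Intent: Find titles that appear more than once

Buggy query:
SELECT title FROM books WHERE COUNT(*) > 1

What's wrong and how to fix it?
Bug: COUNT(*) is an aggregate and cannot be used in WHERE

Fix: Group first, then use HAVING for the count condition

Corrected query:
SELECT title FROM books GROUP BY title HAVING COUNT(*) > 1

Result:
title              
-------------------
The Handmaid's Tale
The Two Towers     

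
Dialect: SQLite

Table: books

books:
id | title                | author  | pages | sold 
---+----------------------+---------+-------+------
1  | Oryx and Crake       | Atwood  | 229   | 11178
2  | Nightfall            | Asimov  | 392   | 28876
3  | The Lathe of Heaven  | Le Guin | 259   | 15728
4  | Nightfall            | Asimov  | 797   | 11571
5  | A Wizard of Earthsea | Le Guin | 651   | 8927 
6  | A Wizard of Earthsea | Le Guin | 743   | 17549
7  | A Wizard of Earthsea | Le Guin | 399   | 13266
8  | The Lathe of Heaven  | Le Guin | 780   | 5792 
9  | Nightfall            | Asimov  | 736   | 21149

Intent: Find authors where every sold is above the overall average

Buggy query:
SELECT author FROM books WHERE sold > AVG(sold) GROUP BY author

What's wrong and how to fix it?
Bug: WHERE evaluates per row before aggregation, so AVG() is unavailable

Fix: Compute the overall average in a scalar subquery and compare each group's MIN against it in HAVING

Corrected query:
SELECT author FROM books GROUP BY author HAVING MIN(sold) > (SELECT AVG(sold) FROM books)

Result:
(no rows)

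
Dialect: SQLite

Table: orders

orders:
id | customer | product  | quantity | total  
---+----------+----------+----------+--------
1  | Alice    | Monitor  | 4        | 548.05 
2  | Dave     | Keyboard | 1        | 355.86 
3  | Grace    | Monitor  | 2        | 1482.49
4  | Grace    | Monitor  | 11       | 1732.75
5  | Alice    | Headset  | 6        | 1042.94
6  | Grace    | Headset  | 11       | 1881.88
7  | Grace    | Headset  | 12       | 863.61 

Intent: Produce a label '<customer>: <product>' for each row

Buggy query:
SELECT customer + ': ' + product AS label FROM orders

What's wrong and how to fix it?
Bug: '+' is numeric addition; on text columns SQLite converts them to 0 instead of concatenating

Fix: Replace + with || to concatenate text

Corrected query:
SELECT customer || ': ' || product AS label FROM orders

Result:
label         
--------------
Alice: Monitor
Dave: Keyboard
Grace: Monitor
Grace: Monitor
Alice: Headset
Grace: Headset
Grace: Headset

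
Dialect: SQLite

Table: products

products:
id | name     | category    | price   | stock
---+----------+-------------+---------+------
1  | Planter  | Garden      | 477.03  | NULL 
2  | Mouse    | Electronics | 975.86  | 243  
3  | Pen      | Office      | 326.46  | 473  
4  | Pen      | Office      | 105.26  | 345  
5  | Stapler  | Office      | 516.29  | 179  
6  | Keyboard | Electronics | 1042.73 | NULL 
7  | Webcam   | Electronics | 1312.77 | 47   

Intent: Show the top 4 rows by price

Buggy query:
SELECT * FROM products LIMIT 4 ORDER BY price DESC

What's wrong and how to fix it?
Bug: ORDER BY cannot follow LIMIT; LIMIT is the final clause

Fix: Swap the clauses: ORDER BY first, then LIMIT

Corrected query:
SELECT * FROM products ORDER BY price DESC LIMIT 4

Result:
id | name     | category    | price   | stock
---+----------+-------------+---------+------
7  | Webcam   | Electronics | 1312.77 | 47   
6  | Keyboard | Electronics | 1042.73 | NULL 
2  | Mouse    | Electronics | 975.86  | 243  
5  | Stapler  | Office      | 516.29  | 179  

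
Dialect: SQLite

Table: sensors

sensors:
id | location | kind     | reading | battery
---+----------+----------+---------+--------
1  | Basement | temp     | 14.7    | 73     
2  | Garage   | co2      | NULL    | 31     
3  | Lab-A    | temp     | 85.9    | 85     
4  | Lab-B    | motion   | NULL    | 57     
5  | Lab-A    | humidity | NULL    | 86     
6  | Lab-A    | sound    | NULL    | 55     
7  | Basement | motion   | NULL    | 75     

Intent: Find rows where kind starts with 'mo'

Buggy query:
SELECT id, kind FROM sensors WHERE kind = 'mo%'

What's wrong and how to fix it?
Bug: '=' compares the literal string including the % character; pattern matching needs LIKE

Fix: Replace '=' with LIKE so 'mo%' is treated as a pattern

Corrected query:
SELECT id, kind FROM sensors WHERE kind LIKE 'mo%'

Result:
id | kind  
---+-------
4  | motion
7  | motion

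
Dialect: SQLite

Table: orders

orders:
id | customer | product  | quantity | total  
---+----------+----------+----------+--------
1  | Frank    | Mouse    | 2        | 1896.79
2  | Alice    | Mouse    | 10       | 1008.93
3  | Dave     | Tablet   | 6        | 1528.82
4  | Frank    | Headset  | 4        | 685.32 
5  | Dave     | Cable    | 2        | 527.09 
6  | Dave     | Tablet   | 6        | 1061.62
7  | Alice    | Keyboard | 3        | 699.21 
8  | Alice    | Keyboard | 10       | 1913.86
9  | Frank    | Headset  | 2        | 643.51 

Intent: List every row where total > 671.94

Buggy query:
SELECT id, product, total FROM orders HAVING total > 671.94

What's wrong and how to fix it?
Bug: This is a non-aggregate query (no GROUP BY, no aggregates), so in SQLite the HAVING clause is invalid here; a row-level condition belongs in WHERE

Fix: Replace HAVING with WHERE since the condition applies to individual rows

Corrected query:
SELECT id, product, total FROM orders WHERE total > 671.94

Result:
id | product  | total  
---+----------+--------
1  | Mouse    | 1896.79
2  | Mouse    | 1008.93
3  | Tablet   | 1528.82
4  | Headset  | 685.32 
6  | Tablet   | 1061.62
7  | Keyboard | 699.21 
8  | Keyboard | 1913.86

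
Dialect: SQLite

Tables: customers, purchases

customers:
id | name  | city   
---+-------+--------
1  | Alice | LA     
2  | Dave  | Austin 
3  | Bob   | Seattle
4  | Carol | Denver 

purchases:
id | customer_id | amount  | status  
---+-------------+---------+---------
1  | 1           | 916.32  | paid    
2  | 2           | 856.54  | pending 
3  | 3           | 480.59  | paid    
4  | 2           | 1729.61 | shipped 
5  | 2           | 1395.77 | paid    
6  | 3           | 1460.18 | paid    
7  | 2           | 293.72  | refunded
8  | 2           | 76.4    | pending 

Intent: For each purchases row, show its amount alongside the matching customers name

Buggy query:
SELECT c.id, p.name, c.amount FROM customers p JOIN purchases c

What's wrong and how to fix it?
Bug: JOIN with no ON clause produces a cartesian product; every purchases row pairs with every customers row

Fix: Specify the join condition linking the foreign key to the parent id

Corrected query:
SELECT c.id, p.name, c.amount FROM customers p JOIN purchases c ON c.customer_id = p.id

Result:
id | name  | amount 
---+-------+--------
1  | Alice | 916.32 
2  | Dave  | 856.54 
3  | Bob   | 480.59 
4  | Dave  | 1729.61
5  | Dave  | 1395.77
6  | Bob   | 1460.18
7  | Dave  | 293.72 
8  | Dave  | 76.4   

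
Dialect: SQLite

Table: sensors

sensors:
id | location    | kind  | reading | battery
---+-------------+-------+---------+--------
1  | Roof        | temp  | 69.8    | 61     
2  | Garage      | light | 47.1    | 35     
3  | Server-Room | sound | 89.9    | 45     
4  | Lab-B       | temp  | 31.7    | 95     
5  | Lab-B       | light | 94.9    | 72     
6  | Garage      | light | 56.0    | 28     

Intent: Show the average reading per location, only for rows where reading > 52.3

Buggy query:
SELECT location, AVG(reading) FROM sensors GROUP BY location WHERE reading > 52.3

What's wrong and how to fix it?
Bug: WHERE cannot follow GROUP BY

Fix: Move the WHERE clause before GROUP BY

Corrected query:
SELECT location, AVG(reading) FROM sensors WHERE reading > 52.3 GROUP BY location

Result:
location    | AVG(reading)
------------+-------------
Garage      | 56          
Lab-B       | 94.9        
Roof        | 69.8        
Server-Room | 89.9        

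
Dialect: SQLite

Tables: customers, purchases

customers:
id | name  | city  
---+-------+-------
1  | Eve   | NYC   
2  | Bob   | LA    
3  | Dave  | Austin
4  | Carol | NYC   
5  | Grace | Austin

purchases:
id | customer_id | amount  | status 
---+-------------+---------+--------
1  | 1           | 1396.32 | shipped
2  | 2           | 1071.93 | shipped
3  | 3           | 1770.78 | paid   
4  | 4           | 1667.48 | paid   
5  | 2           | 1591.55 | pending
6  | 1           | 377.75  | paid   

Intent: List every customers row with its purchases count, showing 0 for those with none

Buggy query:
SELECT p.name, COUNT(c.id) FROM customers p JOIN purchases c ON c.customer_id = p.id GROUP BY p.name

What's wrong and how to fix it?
Bug: An inner join excludes parents with zero children

Fix: Switch to LEFT JOIN to retain unmatched parent rows

Corrected query:
SELECT p.name, COUNT(c.id) FROM customers p LEFT JOIN purchases c ON c.customer_id = p.id GROUP BY p.name

Result:
name  | COUNT(c.id)
------+------------
Bob   | 2          
Carol | 1          
Dave  | 1          
Eve   | 2          
Grace | 0          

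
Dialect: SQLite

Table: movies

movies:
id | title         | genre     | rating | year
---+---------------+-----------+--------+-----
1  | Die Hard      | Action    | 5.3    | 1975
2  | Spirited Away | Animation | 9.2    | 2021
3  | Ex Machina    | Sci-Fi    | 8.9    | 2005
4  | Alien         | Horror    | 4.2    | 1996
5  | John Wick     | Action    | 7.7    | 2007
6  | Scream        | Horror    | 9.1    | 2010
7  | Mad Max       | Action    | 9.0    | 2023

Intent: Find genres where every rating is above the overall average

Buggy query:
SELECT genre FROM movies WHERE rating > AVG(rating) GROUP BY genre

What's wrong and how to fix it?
Bug: WHERE evaluates per row before aggregation, so AVG() is unavailable

Fix: Compute the overall average in a scalar subquery and compare each group's MIN against it in HAVING

Corrected query:
SELECT genre FROM movies GROUP BY genre HAVING MIN(rating) > (SELECT AVG(rating) FROM movies)

Result:
genre    
---------
Animation
Sci-Fi   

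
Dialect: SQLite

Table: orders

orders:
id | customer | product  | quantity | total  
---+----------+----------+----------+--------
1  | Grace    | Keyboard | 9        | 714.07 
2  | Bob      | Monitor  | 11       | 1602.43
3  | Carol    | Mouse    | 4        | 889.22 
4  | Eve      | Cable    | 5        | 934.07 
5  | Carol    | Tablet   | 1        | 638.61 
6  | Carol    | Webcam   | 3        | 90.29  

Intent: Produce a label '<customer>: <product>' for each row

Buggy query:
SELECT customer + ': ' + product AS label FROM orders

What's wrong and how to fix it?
Bug: SQLite uses || for string concatenation; + coerces text to numbers (yielding 0)

Fix: Use the || operator for string concatenation

Corrected query:
SELECT customer || ': ' || product AS label FROM orders

Result:
label          
---------------
Grace: Keyboard
Bob: Monitor   
Carol: Mouse   
Eve: Cable     
Carol: Tablet  
Carol: Webcam  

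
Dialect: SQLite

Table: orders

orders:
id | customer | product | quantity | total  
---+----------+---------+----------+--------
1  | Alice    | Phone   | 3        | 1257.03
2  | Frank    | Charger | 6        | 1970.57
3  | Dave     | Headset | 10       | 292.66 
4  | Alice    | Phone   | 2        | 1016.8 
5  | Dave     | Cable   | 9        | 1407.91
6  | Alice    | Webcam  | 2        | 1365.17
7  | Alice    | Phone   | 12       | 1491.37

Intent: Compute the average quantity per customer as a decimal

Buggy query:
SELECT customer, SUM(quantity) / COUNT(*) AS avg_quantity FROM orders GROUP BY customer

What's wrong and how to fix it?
Bug: SUM(quantity) and COUNT(*) are both integers; the division truncates the fractional part

Fix: Cast one side to REAL so the division keeps the fractional part

Corrected query:
SELECT customer, SUM(quantity) * 1.0 / COUNT(*) AS avg_quantity FROM orders GROUP BY customer

Result:
customer | avg_quantity
---------+-------------
Alice    | 4.75        
Dave     | 9.5         
Frank    | 6           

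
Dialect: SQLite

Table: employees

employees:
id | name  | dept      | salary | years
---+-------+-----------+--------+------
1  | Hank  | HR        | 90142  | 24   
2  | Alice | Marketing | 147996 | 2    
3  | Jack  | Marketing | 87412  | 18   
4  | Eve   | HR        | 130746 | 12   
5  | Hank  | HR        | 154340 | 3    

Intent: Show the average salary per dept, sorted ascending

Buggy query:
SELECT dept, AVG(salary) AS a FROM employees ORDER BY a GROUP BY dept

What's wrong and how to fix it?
Bug: GROUP BY must precede ORDER BY

Fix: Move ORDER BY to the end, after GROUP BY

Corrected query:
SELECT dept, AVG(salary) AS a FROM employees GROUP BY dept ORDER BY a

Result:
dept      | a     
----------+-------
Marketing | 117704
HR        | 125076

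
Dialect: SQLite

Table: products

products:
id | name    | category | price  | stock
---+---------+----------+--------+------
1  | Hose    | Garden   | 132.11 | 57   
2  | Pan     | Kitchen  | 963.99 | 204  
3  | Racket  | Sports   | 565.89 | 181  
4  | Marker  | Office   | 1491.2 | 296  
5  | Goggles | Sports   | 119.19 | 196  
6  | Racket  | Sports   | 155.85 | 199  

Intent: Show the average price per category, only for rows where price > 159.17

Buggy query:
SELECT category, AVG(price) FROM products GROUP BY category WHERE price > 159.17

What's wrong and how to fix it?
Bug: WHERE cannot follow GROUP BY

Fix: Place WHERE between FROM and GROUP BY

Corrected query:
SELECT category, AVG(price) FROM products WHERE price > 159.17 GROUP BY category

Result:
category | AVG(price)
---------+-----------
Kitchen  | 963.99    
Office   | 1491.2    
Sports   | 565.89    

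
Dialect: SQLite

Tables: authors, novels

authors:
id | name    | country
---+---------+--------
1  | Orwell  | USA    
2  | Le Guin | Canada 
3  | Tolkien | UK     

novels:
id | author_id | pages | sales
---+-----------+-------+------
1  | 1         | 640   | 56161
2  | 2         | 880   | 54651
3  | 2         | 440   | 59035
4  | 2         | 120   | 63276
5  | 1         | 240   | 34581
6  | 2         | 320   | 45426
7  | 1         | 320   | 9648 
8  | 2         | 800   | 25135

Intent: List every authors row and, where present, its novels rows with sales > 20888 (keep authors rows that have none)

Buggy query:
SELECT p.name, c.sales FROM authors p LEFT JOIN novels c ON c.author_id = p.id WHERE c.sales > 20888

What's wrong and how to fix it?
Bug: Filtering c.sales in WHERE discards the NULL rows produced by LEFT JOIN, turning it into an inner join

Fix: Move the right-table condition into the ON clause so unmatched parents are kept

Corrected query:
SELECT p.name, c.sales FROM authors p LEFT JOIN novels c ON c.author_id = p.id AND c.sales > 20888

Result:
name    | sales
--------+------
Orwell  | 34581
Orwell  | 56161
Le Guin | 25135
Le Guin | 45426
Le Guin | 54651
Le Guin | 59035
Le Guin | 63276
Tolkien | NULL 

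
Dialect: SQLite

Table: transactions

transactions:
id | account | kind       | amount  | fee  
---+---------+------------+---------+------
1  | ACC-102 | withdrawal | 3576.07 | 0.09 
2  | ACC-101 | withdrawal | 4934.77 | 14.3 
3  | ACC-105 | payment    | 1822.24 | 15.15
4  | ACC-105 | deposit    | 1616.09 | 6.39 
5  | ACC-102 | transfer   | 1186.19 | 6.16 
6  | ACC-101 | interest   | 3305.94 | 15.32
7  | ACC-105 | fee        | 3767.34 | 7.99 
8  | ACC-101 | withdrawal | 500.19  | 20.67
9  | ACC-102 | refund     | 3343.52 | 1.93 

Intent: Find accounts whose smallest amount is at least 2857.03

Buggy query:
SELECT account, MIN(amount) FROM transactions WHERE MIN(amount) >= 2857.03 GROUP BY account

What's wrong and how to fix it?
Bug: Aggregates like MIN are computed per group after WHERE runs

Fix: Replace WHERE with HAVING after the GROUP BY

Corrected query:
SELECT account, MIN(amount) FROM transactions GROUP BY account HAVING MIN(amount) >= 2857.03

Result:
(no rows)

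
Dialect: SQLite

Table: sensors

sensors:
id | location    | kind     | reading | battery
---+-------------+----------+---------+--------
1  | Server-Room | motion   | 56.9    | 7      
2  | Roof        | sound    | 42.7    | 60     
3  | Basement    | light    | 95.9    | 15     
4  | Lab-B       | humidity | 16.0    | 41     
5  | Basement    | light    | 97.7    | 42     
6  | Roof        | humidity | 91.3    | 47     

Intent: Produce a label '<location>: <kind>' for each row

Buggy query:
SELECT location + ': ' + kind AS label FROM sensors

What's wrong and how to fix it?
Bug: SQLite uses || for string concatenation; + coerces text to numbers (yielding 0)

Fix: Replace + with || to concatenate text

Corrected query:
SELECT location || ': ' || kind AS label FROM sensors

Result:
label              
-------------------
Server-Room: motion
Roof: sound        
Basement: light    
Lab-B: humidity    
Basement: light    
Roof: humidity     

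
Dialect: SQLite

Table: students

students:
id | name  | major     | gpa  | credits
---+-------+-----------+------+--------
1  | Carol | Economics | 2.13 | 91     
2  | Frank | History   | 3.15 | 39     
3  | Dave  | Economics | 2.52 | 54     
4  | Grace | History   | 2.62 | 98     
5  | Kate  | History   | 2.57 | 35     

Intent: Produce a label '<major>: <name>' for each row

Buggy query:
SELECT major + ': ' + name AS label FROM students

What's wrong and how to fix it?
Bug: SQLite uses || for string concatenation; + coerces text to numbers (yielding 0)

Fix: Use the || operator for string concatenation

Corrected query:
SELECT major || ': ' || name AS label FROM students

Result:
label           
----------------
Economics: Carol
History: Frank  
Economics: Dave 
History: Grace  
History: Kate   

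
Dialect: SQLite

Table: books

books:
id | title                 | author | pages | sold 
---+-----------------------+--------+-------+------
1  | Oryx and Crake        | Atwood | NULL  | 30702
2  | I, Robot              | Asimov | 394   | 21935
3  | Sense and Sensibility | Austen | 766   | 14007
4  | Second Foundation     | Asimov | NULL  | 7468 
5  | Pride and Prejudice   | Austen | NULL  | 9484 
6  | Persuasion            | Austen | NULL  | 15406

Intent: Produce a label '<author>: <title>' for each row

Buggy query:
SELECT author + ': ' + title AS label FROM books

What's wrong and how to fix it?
Bug: SQLite uses || for string concatenation; + coerces text to numbers (yielding 0)

Fix: Use the || operator for string concatenation

Corrected query:
SELECT author || ': ' || title AS label FROM books

Result:
label                        
-----------------------------
Atwood: Oryx and Crake       
Asimov: I, Robot             
Austen: Sense and Sensibility
Asimov: Second Foundation    
Austen: Pride and Prejudice  
Austen: Persuasion           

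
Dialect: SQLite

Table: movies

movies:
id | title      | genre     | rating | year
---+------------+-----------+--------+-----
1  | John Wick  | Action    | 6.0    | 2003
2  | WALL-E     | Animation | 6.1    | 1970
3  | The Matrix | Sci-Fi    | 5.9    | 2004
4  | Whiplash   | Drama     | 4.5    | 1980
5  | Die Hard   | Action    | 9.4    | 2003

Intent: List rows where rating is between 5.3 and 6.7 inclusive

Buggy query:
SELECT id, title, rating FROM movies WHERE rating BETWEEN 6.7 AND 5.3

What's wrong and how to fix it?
Bug: BETWEEN expects the lower bound first; with 6.7 AND 5.3 the range is empty

Fix: Swap the bounds so the smaller value comes first

Corrected query:
SELECT id, title, rating FROM movies WHERE rating BETWEEN 5.3 AND 6.7

Result:
id | title      | rating
---+------------+-------
1  | John Wick  | 6     
2  | WALL-E     | 6.1   
3  | The Matrix | 5.9   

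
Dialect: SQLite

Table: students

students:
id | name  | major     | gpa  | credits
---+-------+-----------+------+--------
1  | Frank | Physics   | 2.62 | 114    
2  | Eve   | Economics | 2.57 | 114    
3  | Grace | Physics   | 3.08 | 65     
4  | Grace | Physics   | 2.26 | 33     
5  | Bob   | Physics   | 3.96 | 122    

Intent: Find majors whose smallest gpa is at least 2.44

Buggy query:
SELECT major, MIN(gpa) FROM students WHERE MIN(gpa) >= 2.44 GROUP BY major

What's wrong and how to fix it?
Bug: Aggregates like MIN are computed per group after WHERE runs

Fix: Use HAVING for the per-group MIN condition

Corrected query:
SELECT major, MIN(gpa) FROM students GROUP BY major HAVING MIN(gpa) >= 2.44

Result:
major     | MIN(gpa)
----------+---------
Economics | 2.57    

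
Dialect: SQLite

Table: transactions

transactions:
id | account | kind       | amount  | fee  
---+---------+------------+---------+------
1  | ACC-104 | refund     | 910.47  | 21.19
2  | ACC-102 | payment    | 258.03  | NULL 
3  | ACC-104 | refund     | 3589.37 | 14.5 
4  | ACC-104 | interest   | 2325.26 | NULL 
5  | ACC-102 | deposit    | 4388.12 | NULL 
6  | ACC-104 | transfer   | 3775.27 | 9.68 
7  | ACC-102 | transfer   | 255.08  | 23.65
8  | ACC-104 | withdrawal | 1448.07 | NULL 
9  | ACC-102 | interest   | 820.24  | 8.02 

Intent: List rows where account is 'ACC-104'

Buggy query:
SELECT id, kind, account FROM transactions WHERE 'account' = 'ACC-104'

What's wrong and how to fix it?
Bug: 'account' in single quotes is a string literal, not the column; the comparison is literal-vs-literal and never true

Fix: Reference the column as account without single quotes

Corrected query:
SELECT id, kind, account FROM transactions WHERE account = 'ACC-104'

Result:
id | kind       | account
---+------------+--------
1  | refund     | ACC-104
3  | refund     | ACC-104
4  | interest   | ACC-104
6  | transfer   | ACC-104
8  | withdrawal | ACC-104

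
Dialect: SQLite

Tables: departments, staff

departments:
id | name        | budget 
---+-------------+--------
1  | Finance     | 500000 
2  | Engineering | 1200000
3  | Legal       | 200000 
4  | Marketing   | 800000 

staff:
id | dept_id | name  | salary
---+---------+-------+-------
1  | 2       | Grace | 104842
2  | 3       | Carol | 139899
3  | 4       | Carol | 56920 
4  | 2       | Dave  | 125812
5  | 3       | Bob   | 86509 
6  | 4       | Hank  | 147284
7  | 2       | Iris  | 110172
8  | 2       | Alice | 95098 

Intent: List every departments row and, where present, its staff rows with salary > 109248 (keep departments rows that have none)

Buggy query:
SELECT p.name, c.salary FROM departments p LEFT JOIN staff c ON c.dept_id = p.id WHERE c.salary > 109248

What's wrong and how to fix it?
Bug: Filtering c.salary in WHERE discards the NULL rows produced by LEFT JOIN, turning it into an inner join

Fix: Move the right-table condition into the ON clause so unmatched parents are kept

Corrected query:
SELECT p.name, c.salary FROM departments p LEFT JOIN staff c ON c.dept_id = p.id AND c.salary > 109248

Result:
name        | salary
------------+-------
Finance     | NULL  
Engineering | 110172
Engineering | 125812
Legal       | 139899
Marketing   | 147284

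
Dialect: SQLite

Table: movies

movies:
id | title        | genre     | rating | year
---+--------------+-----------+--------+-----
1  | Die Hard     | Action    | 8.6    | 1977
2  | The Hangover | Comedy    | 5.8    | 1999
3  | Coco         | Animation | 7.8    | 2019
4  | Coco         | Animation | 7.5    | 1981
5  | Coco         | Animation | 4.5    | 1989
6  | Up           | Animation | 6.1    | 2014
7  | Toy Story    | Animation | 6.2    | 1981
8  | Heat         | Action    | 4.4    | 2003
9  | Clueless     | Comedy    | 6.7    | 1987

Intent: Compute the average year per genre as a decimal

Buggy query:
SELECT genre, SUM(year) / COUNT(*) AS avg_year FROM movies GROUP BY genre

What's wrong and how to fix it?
Bug: Both operands are integers, so '/' performs integer division and truncates

Fix: Multiply by 1.0 (or CAST to REAL) to force floating-point division

Corrected query:
SELECT genre, SUM(year) * 1.0 / COUNT(*) AS avg_year FROM movies GROUP BY genre

Result:
genre     | avg_year
----------+---------
Action    | 1990    
Animation | 1996.8  
Comedy    | 1993    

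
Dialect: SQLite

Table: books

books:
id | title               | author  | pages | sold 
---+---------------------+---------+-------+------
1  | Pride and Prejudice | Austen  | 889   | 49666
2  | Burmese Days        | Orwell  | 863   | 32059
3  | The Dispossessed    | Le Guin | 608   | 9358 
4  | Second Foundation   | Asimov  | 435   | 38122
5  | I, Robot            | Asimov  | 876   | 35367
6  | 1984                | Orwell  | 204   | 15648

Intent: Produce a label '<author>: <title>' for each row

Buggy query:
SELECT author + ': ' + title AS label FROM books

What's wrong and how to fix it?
Bug: SQLite uses || for string concatenation; + coerces text to numbers (yielding 0)

Fix: Replace + with || to concatenate text

Corrected query:
SELECT author || ': ' || title AS label FROM books

Result:
label                      
---------------------------
Austen: Pride and Prejudice
Orwell: Burmese Days       
Le Guin: The Dispossessed  
Asimov: Second Foundation  
Asimov: I, Robot           
Orwell: 1984               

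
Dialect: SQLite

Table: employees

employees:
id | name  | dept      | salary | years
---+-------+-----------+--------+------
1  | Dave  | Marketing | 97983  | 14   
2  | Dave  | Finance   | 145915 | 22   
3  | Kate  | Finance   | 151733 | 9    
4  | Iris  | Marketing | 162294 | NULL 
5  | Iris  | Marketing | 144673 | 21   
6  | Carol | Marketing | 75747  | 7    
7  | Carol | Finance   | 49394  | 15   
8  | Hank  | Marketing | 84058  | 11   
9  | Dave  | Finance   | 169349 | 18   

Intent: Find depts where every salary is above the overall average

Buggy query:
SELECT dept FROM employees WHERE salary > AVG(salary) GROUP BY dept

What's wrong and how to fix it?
Bug: WHERE evaluates per row before aggregation, so AVG() is unavailable

Fix: Use a subquery for AVG and a HAVING MIN(...) filter so the condition holds for every row in the group

Corrected query:
SELECT dept FROM employees GROUP BY dept HAVING MIN(salary) > (SELECT AVG(salary) FROM employees)

Result:
(no rows)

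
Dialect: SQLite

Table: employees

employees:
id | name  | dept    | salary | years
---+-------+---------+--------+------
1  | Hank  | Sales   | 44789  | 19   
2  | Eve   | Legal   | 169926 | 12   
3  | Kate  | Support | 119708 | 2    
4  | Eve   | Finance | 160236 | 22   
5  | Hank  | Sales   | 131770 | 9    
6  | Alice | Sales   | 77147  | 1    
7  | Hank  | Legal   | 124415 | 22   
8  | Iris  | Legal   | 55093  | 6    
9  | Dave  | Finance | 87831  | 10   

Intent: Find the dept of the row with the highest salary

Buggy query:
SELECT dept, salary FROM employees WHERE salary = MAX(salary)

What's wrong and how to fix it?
Bug: MAX(salary) is an aggregate and cannot be used directly in WHERE

Fix: Wrap MAX in a scalar subquery so WHERE compares against a single value

Corrected query:
SELECT dept, salary FROM employees WHERE salary = (SELECT MAX(salary) FROM employees)

Result:
dept  | salary
------+-------
Legal | 169926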